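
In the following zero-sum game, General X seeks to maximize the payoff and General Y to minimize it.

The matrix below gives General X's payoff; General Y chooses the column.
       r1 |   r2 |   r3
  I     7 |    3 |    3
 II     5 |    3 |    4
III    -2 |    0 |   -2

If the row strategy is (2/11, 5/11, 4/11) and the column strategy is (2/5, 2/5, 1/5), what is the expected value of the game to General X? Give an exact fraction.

Against (2/5, 2/5, 1/5), each row's expected payoff is I: 23/5; II: 4; III: -6/5.
Taking the (2/11, 5/11, 4/11)-weighted average: (2/11)·(23/5) + (5/11)·(4) + (4/11)·(-6/5) = 122/55.

122/55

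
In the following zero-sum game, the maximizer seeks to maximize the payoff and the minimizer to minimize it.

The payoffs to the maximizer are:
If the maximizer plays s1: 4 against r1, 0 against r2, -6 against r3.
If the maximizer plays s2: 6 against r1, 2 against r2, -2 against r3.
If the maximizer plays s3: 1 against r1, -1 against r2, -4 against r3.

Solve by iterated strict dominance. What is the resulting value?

Column r1 is strictly dominated by r2 for the minimizer (0<4, 2<6, -1<1); eliminate r1.
Column r2 is strictly dominated by r3 for the minimizer (-6<0, -2<2, -4<-1); eliminate r2.
Row s3 is strictly dominated by row s2 (-2>-4); eliminate s3.
Row s1 is strictly dominated by row s2 (-2>-6); eliminate s1.
Only (s2, r3) remains, with payoff -2.

-2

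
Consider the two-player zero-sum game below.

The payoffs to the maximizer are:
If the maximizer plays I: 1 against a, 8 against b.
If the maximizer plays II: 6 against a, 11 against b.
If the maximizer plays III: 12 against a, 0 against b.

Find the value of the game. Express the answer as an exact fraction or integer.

Row I is strictly dominated by row II, so the maximizer never plays it.
The remaining 2×2 game on (II, III) × (a, b) has no saddle point. Let the maximizer play II with probability p; indifference gives 6p + 12(1−p) = 11p, so p = 12/17.
Similarly the minimizer's optimal q on a is 11/17, and the value is 6·(11/17) + (11)·(6/17) = 132/17.

132/17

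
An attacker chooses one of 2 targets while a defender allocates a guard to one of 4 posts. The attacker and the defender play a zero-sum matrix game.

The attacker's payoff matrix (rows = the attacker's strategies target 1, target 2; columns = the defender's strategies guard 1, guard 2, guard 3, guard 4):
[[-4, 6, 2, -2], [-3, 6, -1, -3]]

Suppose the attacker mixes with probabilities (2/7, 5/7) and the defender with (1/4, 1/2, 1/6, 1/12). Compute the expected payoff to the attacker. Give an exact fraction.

27/14

Against (1/4, 1/2, 1/6, 1/12), each row's expected payoff is target 1: 13/6; target 2: 11/6.
Taking the (2/7, 5/7)-weighted average: (2/7)·(13/6) + (5/7)·(11/6) = 27/14.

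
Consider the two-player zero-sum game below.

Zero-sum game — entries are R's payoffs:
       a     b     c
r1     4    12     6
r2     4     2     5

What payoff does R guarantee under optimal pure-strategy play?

4

Row minima: 4, 2 → R's maximin is 4.
Column maxima: 4, 12, 6 → C's minimax is 4.
They coincide at (r1, a), so the value is 4.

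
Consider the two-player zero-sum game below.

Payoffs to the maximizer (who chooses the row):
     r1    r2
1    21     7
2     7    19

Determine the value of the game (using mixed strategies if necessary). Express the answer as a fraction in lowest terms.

Row minima are 7 and 7, so the maximizer's maximin is 7; column maxima are 21 and 19, so the minimizer's minimax is 19. These differ, so the equilibrium is in mixed strategies.
Let the maximizer play 1 with probability p. The minimizer is indifferent when 21p + 7(1−p) = 7p + 19(1−p), giving p = 6/13.
Let the minimizer play r1 with probability q. The maximizer is indifferent when 21q + 7(1−q) = 7q + 19(1−q), giving q = 6/13.
The value is 21·(6/13) + (7)·(7/13) = 175/13.

175/13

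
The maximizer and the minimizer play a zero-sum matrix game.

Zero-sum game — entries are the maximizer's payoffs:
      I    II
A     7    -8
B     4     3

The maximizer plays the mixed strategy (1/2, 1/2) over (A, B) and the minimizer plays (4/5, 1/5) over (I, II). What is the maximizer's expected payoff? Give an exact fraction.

39/10

Against (4/5, 1/5), each row's expected payoff is A: 4; B: 19/5.
Taking the (1/2, 1/2)-weighted average: (1/2)·(4) + (1/2)·(19/5) = 39/10.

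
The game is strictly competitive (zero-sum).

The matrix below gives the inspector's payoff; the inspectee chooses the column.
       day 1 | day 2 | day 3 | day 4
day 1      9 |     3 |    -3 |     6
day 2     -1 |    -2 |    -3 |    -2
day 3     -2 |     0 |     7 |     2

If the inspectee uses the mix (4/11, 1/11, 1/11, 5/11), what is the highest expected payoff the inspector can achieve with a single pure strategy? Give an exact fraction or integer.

day 1: (9)·(4/11) + (3)·(1/11) + (-3)·(1/11) + (6)·(5/11) = 6.
day 2: (-1)·(4/11) + (-2)·(1/11) + (-3)·(1/11) + (-2)·(5/11) = -19/11.
day 3: (-2)·(4/11) + (0)·(1/11) + (7)·(1/11) + (2)·(5/11) = 9/11.
The best pure response is day 1 with expected payoff 6.

6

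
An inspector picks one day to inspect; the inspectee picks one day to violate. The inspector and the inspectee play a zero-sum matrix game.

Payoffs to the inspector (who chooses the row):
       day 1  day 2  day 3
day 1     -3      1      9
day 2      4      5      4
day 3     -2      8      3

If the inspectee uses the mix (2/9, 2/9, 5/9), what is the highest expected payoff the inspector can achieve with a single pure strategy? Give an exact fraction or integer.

day 1: (-3)·(2/9) + (1)·(2/9) + (9)·(5/9) = 41/9.
day 2: (4)·(2/9) + (5)·(2/9) + (4)·(5/9) = 38/9.
day 3: (-2)·(2/9) + (8)·(2/9) + (3)·(5/9) = 3.
The best pure response is day 1 with expected payoff 41/9.

41/9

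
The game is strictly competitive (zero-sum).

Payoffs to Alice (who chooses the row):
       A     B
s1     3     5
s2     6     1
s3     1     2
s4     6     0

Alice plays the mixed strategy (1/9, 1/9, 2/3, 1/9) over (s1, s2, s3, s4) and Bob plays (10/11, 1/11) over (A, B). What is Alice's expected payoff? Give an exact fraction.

Against (10/11, 1/11), each row's expected payoff is s1: 35/11; s2: 61/11; s3: 12/11; s4: 60/11.
Taking the (1/9, 1/9, 2/3, 1/9)-weighted average: (1/9)·(35/11) + (1/9)·(61/11) + (2/3)·(12/11) + (1/9)·(60/11) = 76/33.

76/33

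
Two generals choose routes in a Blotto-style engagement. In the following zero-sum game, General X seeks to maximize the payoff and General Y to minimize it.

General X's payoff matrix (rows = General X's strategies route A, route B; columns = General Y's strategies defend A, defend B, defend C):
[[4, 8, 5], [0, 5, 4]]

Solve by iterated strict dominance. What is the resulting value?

4

Column defend C is strictly dominated by defend A for General Y (4<5, 0<4); eliminate defend C.
Row route B is strictly dominated by row route A (4>0, 8>5); eliminate route B.
Column defend B is strictly dominated by defend A for General Y (4<8); eliminate defend B.
Only (route A, defend A) remains, with payoff 4.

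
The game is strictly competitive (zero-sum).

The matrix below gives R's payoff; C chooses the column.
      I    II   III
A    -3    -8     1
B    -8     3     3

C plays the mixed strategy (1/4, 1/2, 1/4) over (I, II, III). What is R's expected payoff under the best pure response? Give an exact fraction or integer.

1/4

A: (-3)·(1/4) + (-8)·(1/2) + (1)·(1/4) = -9/2.
B: (-8)·(1/4) + (3)·(1/2) + (3)·(1/4) = 1/4.
The best pure response is B with expected payoff 1/4.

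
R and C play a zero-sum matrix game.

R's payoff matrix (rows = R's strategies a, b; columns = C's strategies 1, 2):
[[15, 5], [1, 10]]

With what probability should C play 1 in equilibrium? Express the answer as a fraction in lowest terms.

5/19

Row minima are 5 and 1, so R's maximin is 5; column maxima are 15 and 10, so C's minimax is 10. These differ, so the equilibrium is in mixed strategies.
Let C play 1 with probability q. R is indifferent when 15q + 5(1−q) = q + 10(1−q), giving q = 5/19.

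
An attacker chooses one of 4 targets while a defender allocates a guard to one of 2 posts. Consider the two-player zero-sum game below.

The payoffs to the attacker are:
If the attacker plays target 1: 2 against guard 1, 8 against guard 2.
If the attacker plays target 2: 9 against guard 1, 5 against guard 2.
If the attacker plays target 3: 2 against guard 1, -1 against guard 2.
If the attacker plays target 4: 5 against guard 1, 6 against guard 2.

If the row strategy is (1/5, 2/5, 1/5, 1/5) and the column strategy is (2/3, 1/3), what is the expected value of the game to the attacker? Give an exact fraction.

Against (2/3, 1/3), each row's expected payoff is target 1: 4; target 2: 23/3; target 3: 1; target 4: 16/3.
Taking the (1/5, 2/5, 1/5, 1/5)-weighted average: (1/5)·(4) + (2/5)·(23/3) + (1/5)·(1) + (1/5)·(16/3) = 77/15.

77/15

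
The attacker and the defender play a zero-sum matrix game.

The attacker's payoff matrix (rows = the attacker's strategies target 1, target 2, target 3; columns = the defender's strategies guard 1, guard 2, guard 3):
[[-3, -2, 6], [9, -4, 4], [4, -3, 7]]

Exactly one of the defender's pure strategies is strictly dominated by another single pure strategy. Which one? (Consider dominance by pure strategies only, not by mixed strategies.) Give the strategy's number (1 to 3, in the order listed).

The defender prefers columns that give the attacker less. Compare guard 3 with guard 2: -2 < 6, -4 < 4, -3 < 7.
So guard 2 strictly dominates guard 3 for the defender; guard 3 is strictly dominated.

3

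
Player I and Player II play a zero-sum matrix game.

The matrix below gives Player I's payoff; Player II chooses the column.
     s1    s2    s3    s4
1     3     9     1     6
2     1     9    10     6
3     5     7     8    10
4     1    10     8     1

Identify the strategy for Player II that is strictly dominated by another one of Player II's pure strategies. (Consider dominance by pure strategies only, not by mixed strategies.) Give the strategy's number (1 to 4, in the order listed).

Player II prefers columns that give Player I less. Compare s2 with s1: 3 < 9, 1 < 9, 5 < 7, 1 < 10.
So s1 strictly dominates s2 for Player II; s2 is strictly dominated.

2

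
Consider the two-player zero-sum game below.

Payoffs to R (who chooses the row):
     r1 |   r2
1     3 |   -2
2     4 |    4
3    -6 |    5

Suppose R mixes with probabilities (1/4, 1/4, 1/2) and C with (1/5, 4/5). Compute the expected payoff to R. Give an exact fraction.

Against (1/5, 4/5), each row's expected payoff is 1: -1; 2: 4; 3: 14/5.
Taking the (1/4, 1/4, 1/2)-weighted average: (1/4)·(-1) + (1/4)·(4) + (1/2)·(14/5) = 43/20.

43/20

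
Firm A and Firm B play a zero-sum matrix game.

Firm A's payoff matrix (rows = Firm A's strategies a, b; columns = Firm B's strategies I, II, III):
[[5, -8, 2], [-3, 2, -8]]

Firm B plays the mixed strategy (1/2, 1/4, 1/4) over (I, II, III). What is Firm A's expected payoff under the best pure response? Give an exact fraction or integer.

1

a: (5)·(1/2) + (-8)·(1/4) + (2)·(1/4) = 1.
b: (-3)·(1/2) + (2)·(1/4) + (-8)·(1/4) = -3.
The best pure response is a with expected payoff 1.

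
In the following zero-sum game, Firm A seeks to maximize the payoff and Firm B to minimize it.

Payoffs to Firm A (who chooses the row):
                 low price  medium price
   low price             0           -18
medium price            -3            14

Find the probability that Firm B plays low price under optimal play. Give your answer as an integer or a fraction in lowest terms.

32/35

Row minima are -18 and -3, so Firm A's maximin is -3; column maxima are 0 and 14, so Firm B's minimax is 0. These differ, so the equilibrium is in mixed strategies.
Let Firm B play low price with probability q. Firm A is indifferent when −18(1−q) = −3q + 14(1−q), giving q = 32/35.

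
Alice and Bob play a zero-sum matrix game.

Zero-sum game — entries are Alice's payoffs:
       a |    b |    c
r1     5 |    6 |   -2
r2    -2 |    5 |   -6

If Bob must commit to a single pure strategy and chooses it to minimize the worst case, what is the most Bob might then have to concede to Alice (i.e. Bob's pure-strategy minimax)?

-2

The worst case (largest entry) in each column is a: 5, b: 6, c: -2.
The best (smallest) of these is -2.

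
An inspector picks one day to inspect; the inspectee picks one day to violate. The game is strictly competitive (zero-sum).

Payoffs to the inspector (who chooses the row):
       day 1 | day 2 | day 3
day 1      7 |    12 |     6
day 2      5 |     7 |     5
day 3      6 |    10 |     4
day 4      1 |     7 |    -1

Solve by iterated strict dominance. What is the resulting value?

Row day 2 is strictly dominated by row day 1 (7>5, 12>7, 6>5); eliminate day 2.
Row day 3 is strictly dominated by row day 1 (7>6, 12>10, 6>4); eliminate day 3.
Column day 2 is strictly dominated by day 1 for the inspectee (7<12, 1<7); eliminate day 2.
Column day 1 is strictly dominated by day 3 for the inspectee (6<7, -1<1); eliminate day 1.
Row day 4 is strictly dominated by row day 1 (6>-1); eliminate day 4.
Only (day 1, day 3) remains, with payoff 6.

6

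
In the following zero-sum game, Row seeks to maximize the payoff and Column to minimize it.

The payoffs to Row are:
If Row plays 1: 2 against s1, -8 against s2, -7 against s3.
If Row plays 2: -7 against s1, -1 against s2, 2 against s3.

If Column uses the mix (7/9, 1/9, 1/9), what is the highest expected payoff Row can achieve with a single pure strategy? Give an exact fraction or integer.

1: (2)·(7/9) + (-8)·(1/9) + (-7)·(1/9) = -1/9.
2: (-7)·(7/9) + (-1)·(1/9) + (2)·(1/9) = -16/3.
The best pure response is 1 with expected payoff -1/9.

-1/9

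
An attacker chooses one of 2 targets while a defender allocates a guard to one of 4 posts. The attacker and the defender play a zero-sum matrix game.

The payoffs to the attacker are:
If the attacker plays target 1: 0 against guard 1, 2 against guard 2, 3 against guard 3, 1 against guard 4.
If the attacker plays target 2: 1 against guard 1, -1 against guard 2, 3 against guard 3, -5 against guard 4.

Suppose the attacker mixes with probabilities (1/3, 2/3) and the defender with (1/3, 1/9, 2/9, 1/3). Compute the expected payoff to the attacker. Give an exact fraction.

-1/9

Against (1/3, 1/9, 2/9, 1/3), each row's expected payoff is target 1: 11/9; target 2: -7/9.
Taking the (1/3, 2/3)-weighted average: (1/3)·(11/9) + (2/3)·(-7/9) = -1/9.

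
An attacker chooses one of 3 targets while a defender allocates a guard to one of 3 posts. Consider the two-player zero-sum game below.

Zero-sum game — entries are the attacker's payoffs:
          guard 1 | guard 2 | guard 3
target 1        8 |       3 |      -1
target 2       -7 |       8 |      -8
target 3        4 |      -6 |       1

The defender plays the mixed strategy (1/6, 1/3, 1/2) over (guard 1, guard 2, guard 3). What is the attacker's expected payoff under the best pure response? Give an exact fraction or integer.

target 1: (8)·(1/6) + (3)·(1/3) + (-1)·(1/2) = 11/6.
target 2: (-7)·(1/6) + (8)·(1/3) + (-8)·(1/2) = -5/2.
target 3: (4)·(1/6) + (-6)·(1/3) + (1)·(1/2) = -5/6.
The best pure response is target 1 with expected payoff 11/6.

11/6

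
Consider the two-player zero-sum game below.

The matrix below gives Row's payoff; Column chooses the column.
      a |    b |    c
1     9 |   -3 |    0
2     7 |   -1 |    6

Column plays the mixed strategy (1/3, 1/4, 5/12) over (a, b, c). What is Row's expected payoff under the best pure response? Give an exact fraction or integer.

55/12

1: (9)·(1/3) + (-3)·(1/4) + (0)·(5/12) = 9/4.
2: (7)·(1/3) + (-1)·(1/4) + (6)·(5/12) = 55/12.
The best pure response is 2 with expected payoff 55/12.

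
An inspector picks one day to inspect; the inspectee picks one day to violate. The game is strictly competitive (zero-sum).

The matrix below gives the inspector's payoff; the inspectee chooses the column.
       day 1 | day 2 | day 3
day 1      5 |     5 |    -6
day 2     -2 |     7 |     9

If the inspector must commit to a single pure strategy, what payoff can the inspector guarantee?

-2

The worst-case payoff for each row is day 1: -6, day 2: -2.
The best of these is -2.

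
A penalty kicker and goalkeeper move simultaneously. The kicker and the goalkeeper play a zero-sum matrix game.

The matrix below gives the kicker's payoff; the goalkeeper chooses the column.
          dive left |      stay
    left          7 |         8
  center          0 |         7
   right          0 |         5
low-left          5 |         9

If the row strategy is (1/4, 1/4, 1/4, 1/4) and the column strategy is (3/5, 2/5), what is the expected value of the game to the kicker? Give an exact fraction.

47/10

Against (3/5, 2/5), each row's expected payoff is left: 37/5; center: 14/5; right: 2; low-left: 33/5.
Taking the (1/4, 1/4, 1/4, 1/4)-weighted average: (1/4)·(37/5) + (1/4)·(14/5) + (1/4)·(2) + (1/4)·(33/5) = 47/10.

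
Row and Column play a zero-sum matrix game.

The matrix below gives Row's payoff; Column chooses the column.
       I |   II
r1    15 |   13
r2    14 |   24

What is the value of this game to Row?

Row minima are 13 and 14, so Row's maximin is 14; column maxima are 15 and 24, so Column's minimax is 15. These differ, so the equilibrium is in mixed strategies.
Let Row play r1 with probability p. Column is indifferent when 15p + 14(1−p) = 13p + 24(1−p), giving p = 5/6.
Let Column play I with probability q. Row is indifferent when 15q + 13(1−q) = 14q + 24(1−q), giving q = 11/12.
The value is 15·(11/12) + (13)·(1/12) = 89/6.

89/6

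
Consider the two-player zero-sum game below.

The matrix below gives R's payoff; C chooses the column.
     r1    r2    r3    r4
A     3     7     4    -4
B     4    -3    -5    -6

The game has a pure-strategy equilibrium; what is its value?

-4

Row minima: -4, -6 → R's maximin is -4.
Column maxima: 4, 7, 4, -4 → C's minimax is -4.
They coincide at (A, r4), so the value is -4.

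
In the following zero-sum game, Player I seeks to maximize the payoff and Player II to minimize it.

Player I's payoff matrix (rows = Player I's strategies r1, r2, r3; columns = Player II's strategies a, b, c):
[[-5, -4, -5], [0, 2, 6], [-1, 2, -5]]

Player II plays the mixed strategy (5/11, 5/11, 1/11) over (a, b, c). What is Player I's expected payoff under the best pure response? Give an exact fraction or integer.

r1: (-5)·(5/11) + (-4)·(5/11) + (-5)·(1/11) = -50/11.
r2: (0)·(5/11) + (2)·(5/11) + (6)·(1/11) = 16/11.
r3: (-1)·(5/11) + (2)·(5/11) + (-5)·(1/11) = 0.
The best pure response is r2 with expected payoff 16/11.

16/11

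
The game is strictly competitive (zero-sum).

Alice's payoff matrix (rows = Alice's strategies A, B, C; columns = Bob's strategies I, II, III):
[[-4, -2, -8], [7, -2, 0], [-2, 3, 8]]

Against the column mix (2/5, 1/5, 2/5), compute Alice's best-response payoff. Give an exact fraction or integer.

A: (-4)·(2/5) + (-2)·(1/5) + (-8)·(2/5) = -26/5.
B: (7)·(2/5) + (-2)·(1/5) + (0)·(2/5) = 12/5.
C: (-2)·(2/5) + (3)·(1/5) + (8)·(2/5) = 3.
The best pure response is C with expected payoff 3.

3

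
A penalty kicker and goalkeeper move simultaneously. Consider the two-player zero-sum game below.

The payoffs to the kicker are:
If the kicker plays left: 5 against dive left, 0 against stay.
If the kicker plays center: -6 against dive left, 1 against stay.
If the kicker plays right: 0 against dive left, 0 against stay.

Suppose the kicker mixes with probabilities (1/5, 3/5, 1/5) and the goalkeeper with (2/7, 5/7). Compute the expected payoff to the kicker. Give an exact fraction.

-11/35

Against (2/7, 5/7), each row's expected payoff is left: 10/7; center: -1; right: 0.
Taking the (1/5, 3/5, 1/5)-weighted average: (1/5)·(10/7) + (3/5)·(-1) + (1/5)·(0) = -11/35.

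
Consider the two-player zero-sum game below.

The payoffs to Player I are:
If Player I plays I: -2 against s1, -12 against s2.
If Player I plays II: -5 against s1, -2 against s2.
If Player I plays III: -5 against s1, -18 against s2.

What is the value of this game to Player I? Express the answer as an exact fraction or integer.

Row III is strictly dominated by row I, so Player I never plays it.
The remaining 2×2 game on (I, II) × (s1, s2) has no saddle point. Let Player I play I with probability p; indifference gives −2p − 5(1−p) = −12p − 2(1−p), so p = 3/13.
Similarly Player II's optimal q on s1 is 10/13, and the value is -2·(10/13) + (-12)·(3/13) = -56/13.

-56/13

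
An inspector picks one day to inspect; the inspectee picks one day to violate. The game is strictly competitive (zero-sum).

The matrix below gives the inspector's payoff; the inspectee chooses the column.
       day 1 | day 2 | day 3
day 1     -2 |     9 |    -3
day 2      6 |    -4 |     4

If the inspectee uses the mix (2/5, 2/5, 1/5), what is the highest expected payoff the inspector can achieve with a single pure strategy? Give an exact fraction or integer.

day 1: (-2)·(2/5) + (9)·(2/5) + (-3)·(1/5) = 11/5.
day 2: (6)·(2/5) + (-4)·(2/5) + (4)·(1/5) = 8/5.
The best pure response is day 1 with expected payoff 11/5.

11/5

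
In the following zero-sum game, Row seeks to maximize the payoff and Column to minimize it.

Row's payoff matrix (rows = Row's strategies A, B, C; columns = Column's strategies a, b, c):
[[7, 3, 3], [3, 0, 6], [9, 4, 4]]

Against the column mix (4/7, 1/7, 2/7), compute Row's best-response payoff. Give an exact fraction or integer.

48/7

A: (7)·(4/7) + (3)·(1/7) + (3)·(2/7) = 37/7.
B: (3)·(4/7) + (0)·(1/7) + (6)·(2/7) = 24/7.
C: (9)·(4/7) + (4)·(1/7) + (4)·(2/7) = 48/7.
The best pure response is C with expected payoff 48/7.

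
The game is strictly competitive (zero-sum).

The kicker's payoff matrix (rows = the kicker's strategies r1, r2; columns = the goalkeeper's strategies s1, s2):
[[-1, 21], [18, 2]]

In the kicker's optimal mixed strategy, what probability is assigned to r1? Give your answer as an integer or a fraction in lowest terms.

8/19

Row minima are -1 and 2, so the kicker's maximin is 2; column maxima are 18 and 21, so the goalkeeper's minimax is 18. These differ, so the equilibrium is in mixed strategies.
Let the kicker play r1 with probability p. The goalkeeper is indifferent when −p + 18(1−p) = 21p + 2(1−p), giving p = 8/19.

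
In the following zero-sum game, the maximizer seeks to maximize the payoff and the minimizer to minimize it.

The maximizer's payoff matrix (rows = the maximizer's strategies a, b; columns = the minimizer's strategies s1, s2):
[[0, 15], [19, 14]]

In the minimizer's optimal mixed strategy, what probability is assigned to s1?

1/20

Row minima are 0 and 14, so the maximizer's maximin is 14; column maxima are 19 and 15, so the minimizer's minimax is 15. These differ, so the equilibrium is in mixed strategies.
Let the minimizer play s1 with probability q. The maximizer is indifferent when 15(1−q) = 19q + 14(1−q), giving q = 1/20.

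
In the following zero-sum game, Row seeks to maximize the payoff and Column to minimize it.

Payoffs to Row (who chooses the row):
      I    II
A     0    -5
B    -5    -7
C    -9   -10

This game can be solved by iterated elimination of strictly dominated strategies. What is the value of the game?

-5

Column I is strictly dominated by II for Column (-5<0, -7<-5, -10<-9); eliminate I.
Row C is strictly dominated by row A (-5>-10); eliminate C.
Row B is strictly dominated by row A (-5>-7); eliminate B.
Only (A, II) remains, with payoff -5.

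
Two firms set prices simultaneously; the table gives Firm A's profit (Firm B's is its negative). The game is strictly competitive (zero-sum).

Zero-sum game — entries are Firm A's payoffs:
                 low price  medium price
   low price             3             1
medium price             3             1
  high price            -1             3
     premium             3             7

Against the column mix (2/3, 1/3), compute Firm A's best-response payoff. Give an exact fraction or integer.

13/3

low price: (3)·(2/3) + (1)·(1/3) = 7/3.
medium price: (3)·(2/3) + (1)·(1/3) = 7/3.
high price: (-1)·(2/3) + (3)·(1/3) = 1/3.
premium: (3)·(2/3) + (7)·(1/3) = 13/3.
The best pure response is premium with expected payoff 13/3.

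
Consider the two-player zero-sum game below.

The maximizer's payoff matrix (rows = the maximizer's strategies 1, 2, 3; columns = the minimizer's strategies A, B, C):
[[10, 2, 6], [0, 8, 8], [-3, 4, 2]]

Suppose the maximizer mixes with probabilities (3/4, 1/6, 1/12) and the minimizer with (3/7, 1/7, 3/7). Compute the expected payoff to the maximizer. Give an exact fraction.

515/84

Against (3/7, 1/7, 3/7), each row's expected payoff is 1: 50/7; 2: 32/7; 3: 1/7.
Taking the (3/4, 1/6, 1/12)-weighted average: (3/4)·(50/7) + (1/6)·(32/7) + (1/12)·(1/7) = 515/84.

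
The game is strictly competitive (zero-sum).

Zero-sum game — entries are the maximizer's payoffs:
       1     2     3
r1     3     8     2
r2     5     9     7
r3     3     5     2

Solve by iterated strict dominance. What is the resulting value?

Row r3 is strictly dominated by row r2 (5>3, 9>5, 7>2); eliminate r3.
Column 2 is strictly dominated by 1 for the minimizer (3<8, 5<9); eliminate 2.
Row r1 is strictly dominated by row r2 (5>3, 7>2); eliminate r1.
Column 3 is strictly dominated by 1 for the minimizer (5<7); eliminate 3.
Only (r2, 1) remains, with payoff 5.

5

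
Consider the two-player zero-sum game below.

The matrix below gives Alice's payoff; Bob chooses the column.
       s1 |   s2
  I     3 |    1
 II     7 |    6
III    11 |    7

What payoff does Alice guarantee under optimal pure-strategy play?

7

Row minima: 1, 6, 7 → Alice's maximin is 7.
Column maxima: 11, 7 → Bob's minimax is 7.
They coincide at (III, s2), so the value is 7.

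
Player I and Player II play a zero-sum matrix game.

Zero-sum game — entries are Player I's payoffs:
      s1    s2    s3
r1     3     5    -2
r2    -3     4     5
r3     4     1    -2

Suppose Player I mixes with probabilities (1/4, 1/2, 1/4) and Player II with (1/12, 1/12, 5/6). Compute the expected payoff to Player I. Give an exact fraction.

Against (1/12, 1/12, 5/6), each row's expected payoff is r1: -1; r2: 17/4; r3: -5/4.
Taking the (1/4, 1/2, 1/4)-weighted average: (1/4)·(-1) + (1/2)·(17/4) + (1/4)·(-5/4) = 25/16.

25/16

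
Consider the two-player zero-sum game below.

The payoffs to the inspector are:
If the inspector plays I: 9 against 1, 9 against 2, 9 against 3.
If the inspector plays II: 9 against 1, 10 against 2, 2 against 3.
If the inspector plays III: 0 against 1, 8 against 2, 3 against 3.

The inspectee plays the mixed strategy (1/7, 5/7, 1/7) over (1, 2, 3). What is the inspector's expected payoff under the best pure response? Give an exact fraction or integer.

9

I: (9)·(1/7) + (9)·(5/7) + (9)·(1/7) = 9.
II: (9)·(1/7) + (10)·(5/7) + (2)·(1/7) = 61/7.
III: (0)·(1/7) + (8)·(5/7) + (3)·(1/7) = 43/7.
The best pure response is I with expected payoff 9.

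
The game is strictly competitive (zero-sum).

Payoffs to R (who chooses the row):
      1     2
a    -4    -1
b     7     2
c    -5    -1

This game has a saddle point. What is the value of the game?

Row minima: -4, 2, -5 → R's maximin is 2.
Column maxima: 7, 2 → C's minimax is 2.
They coincide at (b, 2), so the value is 2.

2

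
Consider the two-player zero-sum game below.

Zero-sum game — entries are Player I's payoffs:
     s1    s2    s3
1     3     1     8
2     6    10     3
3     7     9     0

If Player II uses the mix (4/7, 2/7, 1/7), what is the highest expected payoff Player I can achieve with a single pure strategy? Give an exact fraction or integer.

47/7

1: (3)·(4/7) + (1)·(2/7) + (8)·(1/7) = 22/7.
2: (6)·(4/7) + (10)·(2/7) + (3)·(1/7) = 47/7.
3: (7)·(4/7) + (9)·(2/7) + (0)·(1/7) = 46/7.
The best pure response is 2 with expected payoff 47/7.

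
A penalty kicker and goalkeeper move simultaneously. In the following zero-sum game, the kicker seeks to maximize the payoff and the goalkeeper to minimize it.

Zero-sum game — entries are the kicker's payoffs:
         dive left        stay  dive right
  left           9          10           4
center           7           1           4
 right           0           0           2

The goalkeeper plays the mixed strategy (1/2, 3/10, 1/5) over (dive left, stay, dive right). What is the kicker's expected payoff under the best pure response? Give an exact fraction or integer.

left: (9)·(1/2) + (10)·(3/10) + (4)·(1/5) = 83/10.
center: (7)·(1/2) + (1)·(3/10) + (4)·(1/5) = 23/5.
right: (0)·(1/2) + (0)·(3/10) + (2)·(1/5) = 2/5.
The best pure response is left with expected payoff 83/10.

83/10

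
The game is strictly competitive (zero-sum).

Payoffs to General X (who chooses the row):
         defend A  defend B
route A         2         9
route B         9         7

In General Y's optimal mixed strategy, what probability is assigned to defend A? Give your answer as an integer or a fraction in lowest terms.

Row minima are 2 and 7, so General X's maximin is 7; column maxima are 9 and 9, so General Y's minimax is 9. These differ, so the equilibrium is in mixed strategies.
Let General Y play defend A with probability q. General X is indifferent when 2q + 9(1−q) = 9q + 7(1−q), giving q = 2/9.

2/9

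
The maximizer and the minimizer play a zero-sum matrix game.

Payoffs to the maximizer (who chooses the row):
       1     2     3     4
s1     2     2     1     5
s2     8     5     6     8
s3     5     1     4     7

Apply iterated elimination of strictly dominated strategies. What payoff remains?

Row s3 is strictly dominated by row s2 (8>5, 5>1, 6>4, 8>7); eliminate s3.
Row s1 is strictly dominated by row s2 (8>2, 5>2, 6>1, 8>5); eliminate s1.
Column 1 is strictly dominated by 2 for the minimizer (5<8); eliminate 1.
Column 3 is strictly dominated by 2 for the minimizer (5<6); eliminate 3.
Column 4 is strictly dominated by 2 for the minimizer (5<8); eliminate 4.
Only (s2, 2) remains, with payoff 5.

5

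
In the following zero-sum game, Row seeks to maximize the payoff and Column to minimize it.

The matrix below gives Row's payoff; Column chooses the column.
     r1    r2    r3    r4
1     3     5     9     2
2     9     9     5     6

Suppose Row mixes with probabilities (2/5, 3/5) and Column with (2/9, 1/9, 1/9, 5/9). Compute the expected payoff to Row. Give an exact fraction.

Against (2/9, 1/9, 1/9, 5/9), each row's expected payoff is 1: 10/3; 2: 62/9.
Taking the (2/5, 3/5)-weighted average: (2/5)·(10/3) + (3/5)·(62/9) = 82/15.

82/15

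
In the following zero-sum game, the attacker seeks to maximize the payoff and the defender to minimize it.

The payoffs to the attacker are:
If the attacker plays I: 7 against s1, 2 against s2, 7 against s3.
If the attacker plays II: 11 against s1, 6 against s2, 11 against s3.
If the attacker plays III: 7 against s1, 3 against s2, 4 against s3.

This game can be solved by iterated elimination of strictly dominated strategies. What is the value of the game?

6

Row I is strictly dominated by row II (11>7, 6>2, 11>7); eliminate I.
Row III is strictly dominated by row II (11>7, 6>3, 11>4); eliminate III.
Column s3 is strictly dominated by s2 for the defender (6<11); eliminate s3.
Column s1 is strictly dominated by s2 for the defender (6<11); eliminate s1.
Only (II, s2) remains, with payoff 6.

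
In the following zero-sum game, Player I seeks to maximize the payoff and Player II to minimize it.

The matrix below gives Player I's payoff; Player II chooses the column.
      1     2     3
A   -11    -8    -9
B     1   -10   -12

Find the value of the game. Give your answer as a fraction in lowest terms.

Column 2 is strictly dominated by 3 for Player II (it gives Player I more in every row).
The remaining 2×2 game on (A, B) × (1, 3) has no saddle point. Let Player I play A with probability p; indifference gives −11p + (1−p) = −9p − 12(1−p), so p = 13/15.
Similarly Player II's optimal q on 1 is 1/5, and the value is -11·(1/5) + (-9)·(4/5) = -47/5.

-47/5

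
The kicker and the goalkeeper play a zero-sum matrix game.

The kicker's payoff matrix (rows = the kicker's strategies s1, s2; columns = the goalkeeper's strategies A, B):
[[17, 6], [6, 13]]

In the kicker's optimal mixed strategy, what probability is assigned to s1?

Row minima are 6 and 6, so the kicker's maximin is 6; column maxima are 17 and 13, so the goalkeeper's minimax is 13. These differ, so the equilibrium is in mixed strategies.
Let the kicker play s1 with probability p. The goalkeeper is indifferent when 17p + 6(1−p) = 6p + 13(1−p), giving p = 7/18.

7/18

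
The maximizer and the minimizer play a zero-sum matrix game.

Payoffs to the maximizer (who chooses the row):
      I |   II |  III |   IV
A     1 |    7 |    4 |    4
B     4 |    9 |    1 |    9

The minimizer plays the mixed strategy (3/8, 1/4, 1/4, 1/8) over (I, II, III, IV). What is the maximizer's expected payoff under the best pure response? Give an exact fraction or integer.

A: (1)·(3/8) + (7)·(1/4) + (4)·(1/4) + (4)·(1/8) = 29/8.
B: (4)·(3/8) + (9)·(1/4) + (1)·(1/4) + (9)·(1/8) = 41/8.
The best pure response is B with expected payoff 41/8.

41/8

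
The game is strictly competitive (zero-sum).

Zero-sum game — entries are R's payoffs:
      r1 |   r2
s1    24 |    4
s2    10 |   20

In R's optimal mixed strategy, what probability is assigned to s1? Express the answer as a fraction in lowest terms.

1/3

Row minima are 4 and 10, so R's maximin is 10; column maxima are 24 and 20, so C's minimax is 20. These differ, so the equilibrium is in mixed strategies.
Let R play s1 with probability p. C is indifferent when 24p + 10(1−p) = 4p + 20(1−p), giving p = 1/3.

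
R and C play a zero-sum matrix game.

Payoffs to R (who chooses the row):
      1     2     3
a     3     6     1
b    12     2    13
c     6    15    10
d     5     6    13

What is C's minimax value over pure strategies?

The worst case (largest entry) in each column is 1: 12, 2: 15, 3: 13.
The best (smallest) of these is 12.

12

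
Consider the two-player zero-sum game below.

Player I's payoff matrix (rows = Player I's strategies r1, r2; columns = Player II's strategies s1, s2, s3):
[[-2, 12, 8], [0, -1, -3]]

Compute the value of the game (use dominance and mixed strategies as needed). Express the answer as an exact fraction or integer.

-6/13

Column s2 is strictly dominated by s3 for Player II (it gives Player I more in every row).
The remaining 2×2 game on (r1, r2) × (s1, s3) has no saddle point. Let Player I play r1 with probability p; indifference gives −2p = 8p − 3(1−p), so p = 3/13.
Similarly Player II's optimal q on s1 is 11/13, and the value is -2·(11/13) + (8)·(2/13) = -6/13.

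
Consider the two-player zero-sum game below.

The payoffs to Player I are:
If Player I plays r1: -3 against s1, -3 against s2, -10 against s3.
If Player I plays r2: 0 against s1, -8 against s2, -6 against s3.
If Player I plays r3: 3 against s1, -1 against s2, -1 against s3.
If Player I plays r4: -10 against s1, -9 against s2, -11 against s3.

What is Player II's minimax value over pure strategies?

The worst case (largest entry) in each column is s1: 3, s2: -1, s3: -1.
The best (smallest) of these is -1.

-1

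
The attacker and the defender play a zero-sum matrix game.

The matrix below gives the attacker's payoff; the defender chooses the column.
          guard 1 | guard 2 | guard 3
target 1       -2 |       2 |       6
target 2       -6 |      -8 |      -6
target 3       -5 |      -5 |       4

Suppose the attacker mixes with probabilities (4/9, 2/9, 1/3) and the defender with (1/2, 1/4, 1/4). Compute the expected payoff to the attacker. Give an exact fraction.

Against (1/2, 1/4, 1/4), each row's expected payoff is target 1: 1; target 2: -13/2; target 3: -11/4.
Taking the (4/9, 2/9, 1/3)-weighted average: (4/9)·(1) + (2/9)·(-13/2) + (1/3)·(-11/4) = -23/12.

-23/12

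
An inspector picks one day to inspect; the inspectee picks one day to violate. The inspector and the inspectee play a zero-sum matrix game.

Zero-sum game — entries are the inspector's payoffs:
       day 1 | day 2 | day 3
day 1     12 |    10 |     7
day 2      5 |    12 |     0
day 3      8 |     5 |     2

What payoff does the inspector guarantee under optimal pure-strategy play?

7

Row minima: 7, 0, 2 → the inspector's maximin is 7.
Column maxima: 12, 12, 7 → the inspectee's minimax is 7.
They coincide at (day 1, day 3), so the value is 7.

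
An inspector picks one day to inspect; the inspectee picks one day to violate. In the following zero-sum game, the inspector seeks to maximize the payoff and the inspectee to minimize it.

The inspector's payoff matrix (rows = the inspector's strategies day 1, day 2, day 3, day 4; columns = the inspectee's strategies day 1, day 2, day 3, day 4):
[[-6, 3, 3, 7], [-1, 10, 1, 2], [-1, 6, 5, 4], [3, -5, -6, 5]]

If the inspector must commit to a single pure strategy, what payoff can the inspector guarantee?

The worst-case payoff for each row is day 1: -6, day 2: -1, day 3: -1, day 4: -6.
The best of these is -1.

-1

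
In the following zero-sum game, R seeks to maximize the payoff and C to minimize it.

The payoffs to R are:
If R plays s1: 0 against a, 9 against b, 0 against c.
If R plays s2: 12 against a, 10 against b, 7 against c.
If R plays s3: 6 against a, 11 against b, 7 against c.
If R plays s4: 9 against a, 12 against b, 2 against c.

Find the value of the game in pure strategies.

Row minima: 0, 7, 6, 2 → R's maximin is 7.
Column maxima: 12, 12, 7 → C's minimax is 7.
They coincide at (s2, c), so the value is 7.

7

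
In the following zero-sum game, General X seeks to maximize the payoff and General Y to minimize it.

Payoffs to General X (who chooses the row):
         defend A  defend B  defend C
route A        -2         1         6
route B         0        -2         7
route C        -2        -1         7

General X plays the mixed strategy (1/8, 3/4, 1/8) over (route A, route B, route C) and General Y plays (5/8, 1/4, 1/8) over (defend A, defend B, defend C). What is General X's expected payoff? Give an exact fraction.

Against (5/8, 1/4, 1/8), each row's expected payoff is route A: -1/4; route B: 3/8; route C: -5/8.
Taking the (1/8, 3/4, 1/8)-weighted average: (1/8)·(-1/4) + (3/4)·(3/8) + (1/8)·(-5/8) = 11/64.

11/64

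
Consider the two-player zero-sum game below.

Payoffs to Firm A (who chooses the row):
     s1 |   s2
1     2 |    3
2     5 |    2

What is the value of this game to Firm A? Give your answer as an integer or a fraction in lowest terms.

11/4

Row minima are 2 and 2, so Firm A's maximin is 2; column maxima are 5 and 3, so Firm B's minimax is 3. These differ, so the equilibrium is in mixed strategies.
Let Firm A play 1 with probability p. Firm B is indifferent when 2p + 5(1−p) = 3p + 2(1−p), giving p = 3/4.
Let Firm B play s1 with probability q. Firm A is indifferent when 2q + 3(1−q) = 5q + 2(1−q), giving q = 1/4.
The value is 2·(1/4) + (3)·(3/4) = 11/4.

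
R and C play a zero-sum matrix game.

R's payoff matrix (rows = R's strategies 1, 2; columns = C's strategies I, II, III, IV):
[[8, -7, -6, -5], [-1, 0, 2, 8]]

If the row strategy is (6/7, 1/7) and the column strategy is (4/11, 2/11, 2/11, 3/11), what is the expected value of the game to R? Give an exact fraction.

-30/77

Against (4/11, 2/11, 2/11, 3/11), each row's expected payoff is 1: -9/11; 2: 24/11.
Taking the (6/7, 1/7)-weighted average: (6/7)·(-9/11) + (1/7)·(24/11) = -30/77.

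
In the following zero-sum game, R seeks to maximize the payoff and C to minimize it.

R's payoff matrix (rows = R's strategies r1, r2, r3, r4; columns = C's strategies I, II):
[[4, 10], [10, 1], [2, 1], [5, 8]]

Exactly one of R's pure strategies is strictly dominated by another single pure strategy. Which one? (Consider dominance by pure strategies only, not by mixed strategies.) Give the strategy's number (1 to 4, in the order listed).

Compare r3 with r1: 4 > 2, 10 > 1.
So r1 strictly dominates r3 for R; r3 is strictly dominated.

3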